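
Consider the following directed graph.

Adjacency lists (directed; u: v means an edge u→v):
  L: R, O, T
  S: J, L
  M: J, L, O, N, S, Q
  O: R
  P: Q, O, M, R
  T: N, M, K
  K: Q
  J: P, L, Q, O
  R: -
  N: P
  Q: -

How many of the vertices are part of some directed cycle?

7

A vertex is on a directed cycle iff it belongs to a strongly connected component of size ≥ 2 (or has a self-loop).
The vertices on cycles are {J, L, M, N, P, S, T} — 7 in total.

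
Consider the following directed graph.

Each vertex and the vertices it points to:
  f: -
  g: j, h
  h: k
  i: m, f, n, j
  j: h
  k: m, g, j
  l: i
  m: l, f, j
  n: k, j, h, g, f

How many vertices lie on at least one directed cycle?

8

A vertex is on a directed cycle iff it belongs to a strongly connected component of size ≥ 2 (or has a self-loop).
The vertices on cycles are {g, h, i, j, k, l, m, n} — 8 in total.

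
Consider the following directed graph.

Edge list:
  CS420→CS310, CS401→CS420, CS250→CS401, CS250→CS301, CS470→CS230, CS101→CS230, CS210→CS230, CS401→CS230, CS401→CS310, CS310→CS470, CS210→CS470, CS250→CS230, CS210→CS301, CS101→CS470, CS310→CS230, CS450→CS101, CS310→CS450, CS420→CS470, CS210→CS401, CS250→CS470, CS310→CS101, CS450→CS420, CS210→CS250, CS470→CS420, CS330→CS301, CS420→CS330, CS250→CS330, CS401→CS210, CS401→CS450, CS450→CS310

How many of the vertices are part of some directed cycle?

8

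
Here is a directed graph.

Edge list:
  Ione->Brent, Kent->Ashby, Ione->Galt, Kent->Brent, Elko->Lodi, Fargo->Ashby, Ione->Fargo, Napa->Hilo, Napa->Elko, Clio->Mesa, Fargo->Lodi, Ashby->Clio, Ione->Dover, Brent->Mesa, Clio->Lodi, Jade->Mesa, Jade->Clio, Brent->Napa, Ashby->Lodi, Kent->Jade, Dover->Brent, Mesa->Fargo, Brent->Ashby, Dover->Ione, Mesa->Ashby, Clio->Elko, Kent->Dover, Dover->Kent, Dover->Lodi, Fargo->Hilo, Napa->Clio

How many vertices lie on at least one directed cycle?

7

A vertex is on a directed cycle iff it belongs to a strongly connected component of size ≥ 2 (or has a self-loop).
The vertices on cycles are {Clio, Ione, Kent, Mesa, Ashby, Dover, Fargo} — 7 in total.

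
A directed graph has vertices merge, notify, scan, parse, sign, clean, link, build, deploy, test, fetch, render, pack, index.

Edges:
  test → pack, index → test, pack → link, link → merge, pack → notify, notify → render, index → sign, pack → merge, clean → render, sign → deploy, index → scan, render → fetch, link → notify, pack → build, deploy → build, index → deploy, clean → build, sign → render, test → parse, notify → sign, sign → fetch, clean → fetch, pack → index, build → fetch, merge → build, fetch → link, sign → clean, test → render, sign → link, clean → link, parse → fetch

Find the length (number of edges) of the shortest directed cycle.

For each vertex v, BFS finds the shortest path from v back to v.
The shortest such closed walk is index → test → pack → index, length 3.

3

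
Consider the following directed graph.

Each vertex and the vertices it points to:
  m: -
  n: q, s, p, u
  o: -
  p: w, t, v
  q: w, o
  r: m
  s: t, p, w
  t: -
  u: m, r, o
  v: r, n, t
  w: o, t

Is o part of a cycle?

o lies on a cycle iff there is a path from o back to itself.
Exploring from o, it never reaches itself; equivalently, its strongly connected component is a singleton.

No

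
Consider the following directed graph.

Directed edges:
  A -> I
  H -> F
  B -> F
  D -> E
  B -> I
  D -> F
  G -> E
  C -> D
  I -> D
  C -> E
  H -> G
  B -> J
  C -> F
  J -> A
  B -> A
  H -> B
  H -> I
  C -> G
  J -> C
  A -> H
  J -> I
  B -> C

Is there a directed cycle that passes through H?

Yes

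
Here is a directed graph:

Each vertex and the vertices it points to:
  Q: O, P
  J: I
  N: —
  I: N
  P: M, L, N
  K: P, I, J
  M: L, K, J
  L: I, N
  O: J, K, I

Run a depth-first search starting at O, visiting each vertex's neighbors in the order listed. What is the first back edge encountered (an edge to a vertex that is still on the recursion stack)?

M→K

DFS from O (visiting each vertex's neighbors in the order listed); mark gray on enter, black on exit:
O gray
  J gray
    I gray
      N gray
      N black
    I black
  J black
  K gray
    P gray
      M gray
        L gray
          L→I: I black — skip
          L→N: N black — skip
        L black
        M→K: K is gray → back edge
First back edge: M → K.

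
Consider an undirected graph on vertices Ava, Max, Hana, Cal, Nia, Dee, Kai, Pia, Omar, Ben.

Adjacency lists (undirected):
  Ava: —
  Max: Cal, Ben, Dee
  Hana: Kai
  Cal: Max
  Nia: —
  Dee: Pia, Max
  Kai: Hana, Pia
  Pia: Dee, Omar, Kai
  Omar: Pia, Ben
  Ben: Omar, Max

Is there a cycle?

DFS, tracking each vertex's parent; an edge to a visited non-parent vertex closes a cycle.
Start from Pia:
visit Pia (parent –)
  visit Dee (parent Pia)
    Dee–Pia: parent, skip
    visit Max (parent Dee)
      visit Cal (parent Max)
        Cal–Max: parent, skip
      visit Ben (parent Max)
        visit Omar (parent Ben)
          Omar–Pia: Pia visited and ≠ parent → cycle
Cycle: Pia – Dee – Max – Ben – Omar – Pia.

Yes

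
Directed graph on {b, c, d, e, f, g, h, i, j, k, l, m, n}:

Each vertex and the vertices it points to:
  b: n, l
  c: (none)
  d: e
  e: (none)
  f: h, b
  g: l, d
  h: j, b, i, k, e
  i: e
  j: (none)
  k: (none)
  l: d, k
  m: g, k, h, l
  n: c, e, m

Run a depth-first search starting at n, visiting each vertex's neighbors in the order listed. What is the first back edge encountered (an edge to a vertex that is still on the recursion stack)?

b->n

DFS from n (visiting each vertex's neighbors in the order listed); mark gray on enter, black on exit:
n gray
  c gray
  c black
  e gray
  e black
  m gray
    g gray
      l gray
        d gray
          d→e: e black — skip
        d black
        k gray
        k black
      l black
      g→d: d black — skip
    g black
    m→k: k black — skip
    h gray
      j gray
      j black
      b gray
        b→n: n is gray → back edge
First back edge: b → n.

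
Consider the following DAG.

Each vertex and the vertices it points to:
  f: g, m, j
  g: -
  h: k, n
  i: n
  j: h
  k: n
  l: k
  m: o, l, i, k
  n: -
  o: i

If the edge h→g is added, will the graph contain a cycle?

Adding h→g creates a cycle iff g can already reach h.
Explore from g: no path reaches h. The graph stays acyclic.

No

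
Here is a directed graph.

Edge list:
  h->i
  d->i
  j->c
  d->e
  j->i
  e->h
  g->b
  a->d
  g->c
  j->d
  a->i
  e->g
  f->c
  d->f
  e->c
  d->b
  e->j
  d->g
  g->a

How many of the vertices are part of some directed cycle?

A vertex is on a directed cycle iff it belongs to a strongly connected component of size ≥ 2 (or has a self-loop).
The vertices on cycles are {a, d, e, g, j} — 5 in total.

5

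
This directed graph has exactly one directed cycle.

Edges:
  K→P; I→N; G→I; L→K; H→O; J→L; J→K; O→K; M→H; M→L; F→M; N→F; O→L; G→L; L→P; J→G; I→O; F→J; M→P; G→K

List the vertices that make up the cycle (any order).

DFS with gray/black marking from I:
I gray
  O gray
    L gray
      P gray
      P black
      K gray
        K→P: P black — skip
      K black
    L black
    O→K: K black — skip
  O black
  N gray
    F gray
      M gray
        M→L: L black — skip
        H gray
          H→O: O black — skip
        H black
        M→P: P black — skip
      M black
      J gray
        G gray
          G→K: K black — skip
          G→I: I is gray → back edge
Back edge closes the cycle I → N → F → J → G → I; its vertices are {F, G, I, J, N}.

F, G, I, J, N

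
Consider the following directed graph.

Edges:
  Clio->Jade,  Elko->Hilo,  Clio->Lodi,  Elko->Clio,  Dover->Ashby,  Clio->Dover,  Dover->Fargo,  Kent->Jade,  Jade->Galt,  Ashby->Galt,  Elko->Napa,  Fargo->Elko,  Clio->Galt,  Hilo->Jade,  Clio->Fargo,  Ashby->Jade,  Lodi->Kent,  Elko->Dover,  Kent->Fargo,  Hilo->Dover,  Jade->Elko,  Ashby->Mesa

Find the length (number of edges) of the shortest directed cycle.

3

For each vertex v, BFS finds the shortest path from v back to v.
The shortest such closed walk is Elko → Clio → Fargo → Elko, length 3.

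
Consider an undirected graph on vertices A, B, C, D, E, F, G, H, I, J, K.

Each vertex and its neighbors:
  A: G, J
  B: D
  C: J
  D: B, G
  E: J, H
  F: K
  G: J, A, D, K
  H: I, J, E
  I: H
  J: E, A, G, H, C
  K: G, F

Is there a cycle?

Yes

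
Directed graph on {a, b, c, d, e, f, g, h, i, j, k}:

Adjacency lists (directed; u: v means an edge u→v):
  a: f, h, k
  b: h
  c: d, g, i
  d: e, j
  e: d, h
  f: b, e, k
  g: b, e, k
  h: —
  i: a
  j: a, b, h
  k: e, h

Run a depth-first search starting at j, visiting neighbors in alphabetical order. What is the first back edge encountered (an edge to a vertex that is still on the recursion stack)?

DFS from j (visiting neighbors in alphabetical order); mark gray on enter, black on exit:
j gray
  a gray
    f gray
      b gray
        h gray
        h black
      b black
      e gray
        d gray
          d→e: e is gray → back edge
First back edge: d → e.

d->e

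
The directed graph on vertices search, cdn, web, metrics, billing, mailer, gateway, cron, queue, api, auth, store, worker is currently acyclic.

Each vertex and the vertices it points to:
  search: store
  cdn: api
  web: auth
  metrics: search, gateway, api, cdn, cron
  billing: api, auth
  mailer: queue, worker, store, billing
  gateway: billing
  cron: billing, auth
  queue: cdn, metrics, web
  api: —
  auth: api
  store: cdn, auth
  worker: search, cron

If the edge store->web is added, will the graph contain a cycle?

Adding store→web creates a cycle iff web can already reach store.
Explore from web: no path reaches store. The graph stays acyclic.

No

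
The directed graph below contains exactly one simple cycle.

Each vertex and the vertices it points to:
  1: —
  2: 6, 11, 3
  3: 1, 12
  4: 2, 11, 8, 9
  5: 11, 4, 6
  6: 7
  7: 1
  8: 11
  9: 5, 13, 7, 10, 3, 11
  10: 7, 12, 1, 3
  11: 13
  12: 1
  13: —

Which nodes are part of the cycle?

4, 5, 9

DFS with gray/black marking from 5:
5 gray
  11 gray
    13 gray
    13 black
  11 black
  4 gray
    2 gray
      6 gray
        7 gray
          1 gray
          1 black
        7 black
      6 black
      2→11: 11 black — skip
      3 gray
        3→1: 1 black — skip
        12 gray
          12→1: 1 black — skip
        12 black
      3 black
    2 black
    4→11: 11 black — skip
    8 gray
      8→11: 11 black — skip
    8 black
    9 gray
      9→5: 5 is gray → back edge
Back edge closes the cycle 5 → 4 → 9 → 5; its vertices are {4, 5, 9}.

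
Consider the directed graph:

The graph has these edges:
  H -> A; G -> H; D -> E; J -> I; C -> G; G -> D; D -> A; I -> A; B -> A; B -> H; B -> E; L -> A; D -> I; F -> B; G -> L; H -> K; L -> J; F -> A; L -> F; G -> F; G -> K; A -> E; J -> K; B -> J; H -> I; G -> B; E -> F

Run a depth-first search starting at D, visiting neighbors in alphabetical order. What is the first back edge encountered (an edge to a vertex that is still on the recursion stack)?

F→A

DFS from D (visiting neighbors in alphabetical order); mark gray on enter, black on exit:
D gray
  A gray
    E gray
      F gray
        F→A: A is gray → back edge
First back edge: F → A.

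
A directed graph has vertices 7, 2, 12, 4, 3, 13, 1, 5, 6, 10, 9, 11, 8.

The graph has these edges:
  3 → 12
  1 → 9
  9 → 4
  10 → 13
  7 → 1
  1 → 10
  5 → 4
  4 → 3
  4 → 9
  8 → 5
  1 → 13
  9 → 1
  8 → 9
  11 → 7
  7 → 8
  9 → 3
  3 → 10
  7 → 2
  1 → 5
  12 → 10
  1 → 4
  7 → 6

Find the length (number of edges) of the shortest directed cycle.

For each vertex v, BFS finds the shortest path from v back to v.
The shortest such closed walk is 1 → 9 → 1, length 2.

2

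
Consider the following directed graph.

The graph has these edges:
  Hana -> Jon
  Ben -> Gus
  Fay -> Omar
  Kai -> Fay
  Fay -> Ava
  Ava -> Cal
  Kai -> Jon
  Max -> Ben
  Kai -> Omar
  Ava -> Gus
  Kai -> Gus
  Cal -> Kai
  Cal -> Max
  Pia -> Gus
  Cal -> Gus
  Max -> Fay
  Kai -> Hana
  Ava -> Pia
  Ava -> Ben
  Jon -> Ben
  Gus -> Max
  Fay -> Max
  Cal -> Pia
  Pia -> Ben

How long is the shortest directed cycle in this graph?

2

For each vertex v, BFS finds the shortest path from v back to v.
The shortest such closed walk is Fay → Max → Fay, length 2.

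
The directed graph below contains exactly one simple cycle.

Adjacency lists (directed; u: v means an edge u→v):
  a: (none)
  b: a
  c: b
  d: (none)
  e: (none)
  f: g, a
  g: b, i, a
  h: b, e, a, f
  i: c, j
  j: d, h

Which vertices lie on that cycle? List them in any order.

f, g, h, i, j

DFS with gray/black marking from g:
g gray
  b gray
    a gray
    a black
  b black
  i gray
    c gray
      c→b: b black — skip
    c black
    j gray
      d gray
      d black
      h gray
        h→b: b black — skip
        e gray
        e black
        h→a: a black — skip
        f gray
          f→g: g is gray → back edge
Back edge closes the cycle g → i → j → h → f → g; its vertices are {f, g, h, i, j}.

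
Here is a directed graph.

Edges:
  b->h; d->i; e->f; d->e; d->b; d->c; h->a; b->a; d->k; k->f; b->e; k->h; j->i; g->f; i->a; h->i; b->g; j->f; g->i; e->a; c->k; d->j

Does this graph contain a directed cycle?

No

DFS with white/gray/black marking, starting from h:
h gray
  a gray
  a black
  i gray
    i→a: a black — skip
  i black
h black
b gray
  g gray
    f gray
    f black
    g→i: i black — skip
  g black
  e gray
    e→a: a black — skip
    e→f: f black — skip
  e black
  b→h: h black — skip
  b→a: a black — skip
b black
c gray
  k gray
    k→f: f black — skip
    k→h: h black — skip
  k black
c black
d gray
  d→c: c black — skip
  j gray
    j→i: i black — skip
    j→f: f black — skip
  j black
  d→k: k black — skip
  d→i: i black — skip
  d→b: b black — skip
  d→e: e black — skip
d black
Every edge goes to a white or black vertex — no back edge, so the graph is acyclic.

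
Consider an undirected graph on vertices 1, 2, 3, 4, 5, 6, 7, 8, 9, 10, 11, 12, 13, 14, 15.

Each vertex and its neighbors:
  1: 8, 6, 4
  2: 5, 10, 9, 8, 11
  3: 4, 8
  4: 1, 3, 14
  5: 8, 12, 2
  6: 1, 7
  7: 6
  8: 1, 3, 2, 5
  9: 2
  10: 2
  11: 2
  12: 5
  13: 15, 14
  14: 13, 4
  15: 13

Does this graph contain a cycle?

Yes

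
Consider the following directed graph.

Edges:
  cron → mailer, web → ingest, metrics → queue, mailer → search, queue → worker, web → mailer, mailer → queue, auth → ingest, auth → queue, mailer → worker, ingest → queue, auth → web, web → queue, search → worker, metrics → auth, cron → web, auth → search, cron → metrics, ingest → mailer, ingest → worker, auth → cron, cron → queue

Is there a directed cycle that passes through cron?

Yes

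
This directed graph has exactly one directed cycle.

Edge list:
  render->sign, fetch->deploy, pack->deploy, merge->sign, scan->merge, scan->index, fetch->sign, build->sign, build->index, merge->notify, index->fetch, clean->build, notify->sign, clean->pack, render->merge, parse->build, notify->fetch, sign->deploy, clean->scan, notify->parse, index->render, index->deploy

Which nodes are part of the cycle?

build, index, merge, parse, notify, render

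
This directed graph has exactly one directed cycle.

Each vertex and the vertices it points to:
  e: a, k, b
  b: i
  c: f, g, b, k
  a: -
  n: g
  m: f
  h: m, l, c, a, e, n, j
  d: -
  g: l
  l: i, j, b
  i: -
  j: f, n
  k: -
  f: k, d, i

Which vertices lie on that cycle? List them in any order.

DFS with gray/black marking from j:
j gray
  f gray
    k gray
    k black
    d gray
    d black
    i gray
    i black
  f black
  n gray
    g gray
      l gray
        l→i: i black — skip
        l→j: j is gray → back edge
Back edge closes the cycle j → n → g → l → j; its vertices are {g, j, l, n}.

g, j, l, n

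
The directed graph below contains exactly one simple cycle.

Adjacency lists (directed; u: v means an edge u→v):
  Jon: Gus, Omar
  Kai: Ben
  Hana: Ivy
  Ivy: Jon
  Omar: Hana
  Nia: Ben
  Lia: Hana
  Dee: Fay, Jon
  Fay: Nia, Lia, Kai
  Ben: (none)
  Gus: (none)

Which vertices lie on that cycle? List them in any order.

DFS with gray/black marking from Jon:
Jon gray
  Gus gray
  Gus black
  Omar gray
    Hana gray
      Ivy gray
        Ivy→Jon: Jon is gray → back edge
Back edge closes the cycle Jon → Omar → Hana → Ivy → Jon; its vertices are {Ivy, Jon, Hana, Omar}.

Ivy, Jon, Hana, Omar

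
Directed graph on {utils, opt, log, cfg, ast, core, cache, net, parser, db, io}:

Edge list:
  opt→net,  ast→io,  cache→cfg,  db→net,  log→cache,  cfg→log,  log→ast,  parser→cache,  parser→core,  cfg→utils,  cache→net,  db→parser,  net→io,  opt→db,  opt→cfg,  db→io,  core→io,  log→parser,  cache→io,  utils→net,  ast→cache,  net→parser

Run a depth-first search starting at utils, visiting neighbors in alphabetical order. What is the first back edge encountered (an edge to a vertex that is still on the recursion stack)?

ast→cache

DFS from utils (visiting neighbors in alphabetical order); mark gray on enter, black on exit:
utils gray
  net gray
    io gray
    io black
    parser gray
      cache gray
        cfg gray
          log gray
            ast gray
              ast→cache: cache is gray → back edge
First back edge: ast → cache.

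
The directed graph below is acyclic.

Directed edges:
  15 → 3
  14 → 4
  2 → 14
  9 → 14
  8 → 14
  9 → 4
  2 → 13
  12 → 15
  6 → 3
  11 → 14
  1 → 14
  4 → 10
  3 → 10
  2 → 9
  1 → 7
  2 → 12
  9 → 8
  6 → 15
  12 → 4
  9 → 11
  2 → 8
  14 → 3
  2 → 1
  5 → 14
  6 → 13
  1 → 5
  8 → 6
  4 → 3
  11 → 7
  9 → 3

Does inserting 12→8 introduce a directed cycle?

No

Adding 12→8 creates a cycle iff 8 can already reach 12.
Explore from 8: no path reaches 12. The graph stays acyclic.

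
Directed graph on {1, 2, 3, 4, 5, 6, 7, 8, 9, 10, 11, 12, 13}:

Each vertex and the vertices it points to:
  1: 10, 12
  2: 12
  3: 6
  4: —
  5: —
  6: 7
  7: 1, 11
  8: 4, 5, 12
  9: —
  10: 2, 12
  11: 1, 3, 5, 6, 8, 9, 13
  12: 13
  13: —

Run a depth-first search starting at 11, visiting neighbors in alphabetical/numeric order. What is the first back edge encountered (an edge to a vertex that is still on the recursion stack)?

7→11

DFS from 11 (visiting neighbors in alphabetical/numeric order); mark gray on enter, black on exit:
11 gray
  1 gray
    10 gray
      2 gray
        12 gray
          13 gray
          13 black
        12 black
      2 black
      10→12: 12 black — skip
    10 black
    1→12: 12 black — skip
  1 black
  3 gray
    6 gray
      7 gray
        7→1: 1 black — skip
        7→11: 11 is gray → back edge
First back edge: 7 → 11.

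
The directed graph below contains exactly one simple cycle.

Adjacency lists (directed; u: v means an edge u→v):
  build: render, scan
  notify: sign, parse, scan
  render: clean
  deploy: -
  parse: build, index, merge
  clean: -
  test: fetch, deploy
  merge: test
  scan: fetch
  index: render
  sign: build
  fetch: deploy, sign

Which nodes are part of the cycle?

scan, sign, build, fetch

DFS with gray/black marking from sign:
sign gray
  build gray
    render gray
      clean gray
      clean black
    render black
    scan gray
      fetch gray
        deploy gray
        deploy black
        fetch→sign: sign is gray → back edge
Back edge closes the cycle sign → build → scan → fetch → sign; its vertices are {scan, sign, build, fetch}.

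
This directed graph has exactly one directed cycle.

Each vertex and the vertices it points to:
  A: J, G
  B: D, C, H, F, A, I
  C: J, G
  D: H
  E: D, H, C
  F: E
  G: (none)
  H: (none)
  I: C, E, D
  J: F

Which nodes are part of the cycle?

DFS with gray/black marking from F:
F gray
  E gray
    D gray
      H gray
      H black
    D black
    E→H: H black — skip
    C gray
      J gray
        J→F: F is gray → back edge
Back edge closes the cycle F → E → C → J → F; its vertices are {C, E, F, J}.

C, E, F, J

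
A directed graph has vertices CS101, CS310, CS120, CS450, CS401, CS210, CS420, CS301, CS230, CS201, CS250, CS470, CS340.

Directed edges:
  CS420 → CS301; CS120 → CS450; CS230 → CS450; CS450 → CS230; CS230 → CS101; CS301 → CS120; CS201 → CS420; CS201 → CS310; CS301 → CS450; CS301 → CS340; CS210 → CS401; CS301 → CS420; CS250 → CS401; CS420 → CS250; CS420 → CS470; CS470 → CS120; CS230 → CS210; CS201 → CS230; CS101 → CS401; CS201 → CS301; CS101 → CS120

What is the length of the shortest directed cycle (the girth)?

2

For each vertex v, BFS finds the shortest path from v back to v.
The shortest such closed walk is CS301 → CS420 → CS301, length 2.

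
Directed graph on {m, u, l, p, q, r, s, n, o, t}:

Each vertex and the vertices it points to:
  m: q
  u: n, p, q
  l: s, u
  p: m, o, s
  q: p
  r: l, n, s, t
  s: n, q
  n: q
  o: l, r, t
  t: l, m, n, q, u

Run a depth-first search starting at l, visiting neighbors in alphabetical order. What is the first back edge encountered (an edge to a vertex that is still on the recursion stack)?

m→q

DFS from l (visiting neighbors in alphabetical order); mark gray on enter, black on exit:
l gray
  s gray
    n gray
      q gray
        p gray
          m gray
            m→q: q is gray → back edge
First back edge: m → q.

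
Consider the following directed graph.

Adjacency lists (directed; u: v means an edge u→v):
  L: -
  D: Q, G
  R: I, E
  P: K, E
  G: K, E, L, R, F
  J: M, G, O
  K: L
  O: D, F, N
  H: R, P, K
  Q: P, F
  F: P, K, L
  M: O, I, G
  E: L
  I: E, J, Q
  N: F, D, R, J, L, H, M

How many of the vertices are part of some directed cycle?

A vertex is on a directed cycle iff it belongs to a strongly connected component of size ≥ 2 (or has a self-loop).
The vertices on cycles are {D, G, H, I, J, M, N, O, R} — 9 in total.

9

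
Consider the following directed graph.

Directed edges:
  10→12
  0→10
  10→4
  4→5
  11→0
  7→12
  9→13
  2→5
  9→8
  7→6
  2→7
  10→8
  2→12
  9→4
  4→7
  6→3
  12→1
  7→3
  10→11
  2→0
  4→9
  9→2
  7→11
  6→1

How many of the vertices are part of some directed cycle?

7

A vertex is on a directed cycle iff it belongs to a strongly connected component of size ≥ 2 (or has a self-loop).
The vertices on cycles are {0, 2, 4, 7, 9, 10, 11} — 7 in total.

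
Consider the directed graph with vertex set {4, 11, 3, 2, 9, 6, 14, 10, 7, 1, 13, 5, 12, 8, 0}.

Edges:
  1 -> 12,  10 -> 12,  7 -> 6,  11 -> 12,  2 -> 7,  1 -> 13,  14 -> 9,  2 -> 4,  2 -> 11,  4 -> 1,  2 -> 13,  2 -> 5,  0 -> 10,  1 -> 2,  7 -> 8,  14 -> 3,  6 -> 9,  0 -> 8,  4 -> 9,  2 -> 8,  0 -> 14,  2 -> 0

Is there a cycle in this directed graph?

Yes

DFS with white/gray/black marking, starting from 11:
11 gray
  12 gray
  12 black
11 black
4 gray
  1 gray
    2 gray
      5 gray
      5 black
      0 gray
        10 gray
          10→12: 12 black — skip
        10 black
        8 gray
        8 black
        14 gray
          3 gray
          3 black
          9 gray
          9 black
        14 black
      0 black
      2→11: 11 black — skip
      13 gray
      13 black
      7 gray
        7→8: 8 black — skip
        6 gray
          6→9: 9 black — skip
        6 black
      7 black
      2→8: 8 black — skip
      2→4: 4 is gray → back edge
Back edge found, so a cycle exists: 4 → 1 → 2 → 4.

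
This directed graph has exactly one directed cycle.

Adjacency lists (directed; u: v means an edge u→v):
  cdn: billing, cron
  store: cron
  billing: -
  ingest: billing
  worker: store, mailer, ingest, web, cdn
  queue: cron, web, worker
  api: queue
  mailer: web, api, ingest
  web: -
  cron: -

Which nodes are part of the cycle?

DFS with gray/black marking from worker:
worker gray
  store gray
    cron gray
    cron black
  store black
  mailer gray
    web gray
    web black
    api gray
      queue gray
        queue→cron: cron black — skip
        queue→web: web black — skip
        queue→worker: worker is gray → back edge
Back edge closes the cycle worker → mailer → api → queue → worker; its vertices are {api, queue, mailer, worker}.

api, queue, mailer, worker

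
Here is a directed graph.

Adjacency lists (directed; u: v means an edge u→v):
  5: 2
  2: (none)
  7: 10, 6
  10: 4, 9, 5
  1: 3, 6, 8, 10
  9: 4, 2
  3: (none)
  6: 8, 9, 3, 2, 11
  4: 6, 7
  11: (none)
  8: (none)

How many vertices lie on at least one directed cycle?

A vertex is on a directed cycle iff it belongs to a strongly connected component of size ≥ 2 (or has a self-loop).
The vertices on cycles are {4, 6, 7, 9, 10} — 5 in total.

5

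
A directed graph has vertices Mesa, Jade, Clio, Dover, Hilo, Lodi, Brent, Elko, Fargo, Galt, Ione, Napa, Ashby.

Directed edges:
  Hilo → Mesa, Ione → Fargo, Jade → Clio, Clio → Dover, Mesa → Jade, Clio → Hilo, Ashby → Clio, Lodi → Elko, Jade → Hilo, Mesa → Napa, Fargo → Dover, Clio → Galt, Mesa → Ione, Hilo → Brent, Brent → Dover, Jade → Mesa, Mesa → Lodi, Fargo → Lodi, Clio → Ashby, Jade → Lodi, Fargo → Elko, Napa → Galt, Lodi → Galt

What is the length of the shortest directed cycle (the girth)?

For each vertex v, BFS finds the shortest path from v back to v.
The shortest such closed walk is Mesa → Jade → Mesa, length 2.

2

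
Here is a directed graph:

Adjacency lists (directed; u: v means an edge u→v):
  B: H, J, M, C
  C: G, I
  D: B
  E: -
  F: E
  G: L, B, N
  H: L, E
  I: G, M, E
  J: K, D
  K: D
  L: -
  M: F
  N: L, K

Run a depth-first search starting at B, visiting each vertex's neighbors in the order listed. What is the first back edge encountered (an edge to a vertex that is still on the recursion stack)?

D→B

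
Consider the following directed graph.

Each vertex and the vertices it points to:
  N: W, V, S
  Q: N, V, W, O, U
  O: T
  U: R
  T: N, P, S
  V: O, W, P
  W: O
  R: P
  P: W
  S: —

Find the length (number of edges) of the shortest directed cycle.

4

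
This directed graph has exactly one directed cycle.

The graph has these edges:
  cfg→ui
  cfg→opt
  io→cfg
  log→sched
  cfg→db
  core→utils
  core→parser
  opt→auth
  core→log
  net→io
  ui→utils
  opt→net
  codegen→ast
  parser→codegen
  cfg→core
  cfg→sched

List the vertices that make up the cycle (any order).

io, cfg, net, opt

DFS with gray/black marking from cfg:
cfg gray
  sched gray
  sched black
  core gray
    utils gray
    utils black
    parser gray
      codegen gray
        ast gray
        ast black
      codegen black
    parser black
    log gray
      log→sched: sched black — skip
    log black
  core black
  db gray
  db black
  ui gray
    ui→utils: utils black — skip
  ui black
  opt gray
    net gray
      io gray
        io→cfg: cfg is gray → back edge
Back edge closes the cycle cfg → opt → net → io → cfg; its vertices are {io, cfg, net, opt}.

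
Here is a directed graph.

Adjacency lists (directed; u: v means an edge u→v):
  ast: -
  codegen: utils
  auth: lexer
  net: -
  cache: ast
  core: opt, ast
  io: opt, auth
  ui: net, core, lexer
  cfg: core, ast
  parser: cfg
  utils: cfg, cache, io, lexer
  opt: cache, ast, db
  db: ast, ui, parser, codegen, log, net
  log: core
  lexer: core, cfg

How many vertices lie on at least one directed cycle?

12

A vertex is on a directed cycle iff it belongs to a strongly connected component of size ≥ 2 (or has a self-loop).
The vertices on cycles are {db, io, ui, cfg, log, opt, auth, core, lexer, utils, parser, codegen} — 12 in total.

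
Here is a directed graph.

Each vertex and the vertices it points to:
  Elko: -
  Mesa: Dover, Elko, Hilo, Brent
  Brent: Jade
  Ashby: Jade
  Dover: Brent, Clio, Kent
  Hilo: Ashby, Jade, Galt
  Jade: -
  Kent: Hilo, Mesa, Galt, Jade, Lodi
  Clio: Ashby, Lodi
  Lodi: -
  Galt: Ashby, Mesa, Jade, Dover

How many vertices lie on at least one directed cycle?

A vertex is on a directed cycle iff it belongs to a strongly connected component of size ≥ 2 (or has a self-loop).
The vertices on cycles are {Galt, Hilo, Kent, Mesa, Dover} — 5 in total.

5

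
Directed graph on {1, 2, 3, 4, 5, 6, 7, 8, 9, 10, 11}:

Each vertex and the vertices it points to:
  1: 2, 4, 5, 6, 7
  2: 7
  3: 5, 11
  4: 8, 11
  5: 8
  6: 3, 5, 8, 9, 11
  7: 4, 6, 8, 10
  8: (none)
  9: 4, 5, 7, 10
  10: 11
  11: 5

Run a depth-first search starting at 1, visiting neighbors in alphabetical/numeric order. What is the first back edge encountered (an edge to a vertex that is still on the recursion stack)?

9->7

DFS from 1 (visiting neighbors in alphabetical/numeric order); mark gray on enter, black on exit:
1 gray
  2 gray
    7 gray
      4 gray
        8 gray
        8 black
        11 gray
          5 gray
            5→8: 8 black — skip
          5 black
        11 black
      4 black
      6 gray
        3 gray
          3→5: 5 black — skip
          3→11: 11 black — skip
        3 black
        6→5: 5 black — skip
        6→8: 8 black — skip
        9 gray
          9→4: 4 black — skip
          9→5: 5 black — skip
          9→7: 7 is gray → back edge
First back edge: 9 → 7.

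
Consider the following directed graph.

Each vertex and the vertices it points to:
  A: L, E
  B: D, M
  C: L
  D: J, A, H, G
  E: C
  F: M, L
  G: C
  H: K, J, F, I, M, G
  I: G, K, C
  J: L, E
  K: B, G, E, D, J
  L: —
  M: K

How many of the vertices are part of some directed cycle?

7

A vertex is on a directed cycle iff it belongs to a strongly connected component of size ≥ 2 (or has a self-loop).
The vertices on cycles are {B, D, F, H, I, K, M} — 7 in total.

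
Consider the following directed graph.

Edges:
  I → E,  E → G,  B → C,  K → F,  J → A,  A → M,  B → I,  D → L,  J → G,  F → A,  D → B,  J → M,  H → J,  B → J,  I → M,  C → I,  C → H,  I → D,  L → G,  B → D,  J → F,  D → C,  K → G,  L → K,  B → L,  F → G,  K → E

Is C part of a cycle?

Yes

C is on a cycle iff C can reach itself via ≥1 edge.
C → I → D → C — yes.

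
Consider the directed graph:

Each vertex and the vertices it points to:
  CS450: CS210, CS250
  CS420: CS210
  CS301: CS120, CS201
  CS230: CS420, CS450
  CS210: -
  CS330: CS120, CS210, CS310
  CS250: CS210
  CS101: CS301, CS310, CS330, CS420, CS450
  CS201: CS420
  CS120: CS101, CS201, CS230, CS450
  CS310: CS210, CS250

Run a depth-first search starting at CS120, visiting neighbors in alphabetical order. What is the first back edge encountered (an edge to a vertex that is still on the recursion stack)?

DFS from CS120 (visiting neighbors in alphabetical order); mark gray on enter, black on exit:
CS120 gray
  CS101 gray
    CS301 gray
      CS301→CS120: CS120 is gray → back edge
First back edge: CS301 → CS120.

CS301->CS120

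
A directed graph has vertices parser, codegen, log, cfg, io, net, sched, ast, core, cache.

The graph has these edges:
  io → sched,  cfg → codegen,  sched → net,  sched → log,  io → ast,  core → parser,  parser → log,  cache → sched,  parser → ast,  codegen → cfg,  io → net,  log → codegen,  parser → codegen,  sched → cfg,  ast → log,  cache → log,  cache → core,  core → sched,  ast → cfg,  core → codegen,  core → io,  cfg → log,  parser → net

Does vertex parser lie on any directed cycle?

parser lies on a cycle iff there is a path from parser back to itself.
Exploring from parser, it never reaches itself; equivalently, its strongly connected component is a singleton.

No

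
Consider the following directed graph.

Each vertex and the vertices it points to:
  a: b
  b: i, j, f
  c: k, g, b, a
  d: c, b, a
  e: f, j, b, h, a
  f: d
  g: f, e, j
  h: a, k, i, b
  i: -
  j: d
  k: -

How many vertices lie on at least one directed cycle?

9

A vertex is on a directed cycle iff it belongs to a strongly connected component of size ≥ 2 (or has a self-loop).
The vertices on cycles are {a, b, c, d, e, f, g, h, j} — 9 in total.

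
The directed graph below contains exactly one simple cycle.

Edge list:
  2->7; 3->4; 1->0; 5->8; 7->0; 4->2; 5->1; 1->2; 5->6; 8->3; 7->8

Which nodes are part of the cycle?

2, 3, 4, 7, 8

DFS with gray/black marking from 8:
8 gray
  3 gray
    4 gray
      2 gray
        7 gray
          7→8: 8 is gray → back edge
Back edge closes the cycle 8 → 3 → 4 → 2 → 7 → 8; its vertices are {2, 3, 4, 7, 8}.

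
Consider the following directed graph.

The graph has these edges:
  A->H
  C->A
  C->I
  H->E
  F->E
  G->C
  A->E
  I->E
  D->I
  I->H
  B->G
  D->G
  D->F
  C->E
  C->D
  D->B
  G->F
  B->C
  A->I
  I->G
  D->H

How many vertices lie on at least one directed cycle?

A vertex is on a directed cycle iff it belongs to a strongly connected component of size ≥ 2 (or has a self-loop).
The vertices on cycles are {A, B, C, D, G, I} — 6 in total.

6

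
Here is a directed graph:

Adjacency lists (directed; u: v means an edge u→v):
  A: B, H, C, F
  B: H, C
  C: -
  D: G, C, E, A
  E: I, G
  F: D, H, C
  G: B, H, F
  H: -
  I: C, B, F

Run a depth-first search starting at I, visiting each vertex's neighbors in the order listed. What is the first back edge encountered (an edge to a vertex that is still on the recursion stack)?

G→F

DFS from I (visiting each vertex's neighbors in the order listed); mark gray on enter, black on exit:
I gray
  C gray
  C black
  B gray
    H gray
    H black
    B→C: C black — skip
  B black
  F gray
    D gray
      G gray
        G→B: B black — skip
        G→H: H black — skip
        G→F: F is gray → back edge
First back edge: G → F.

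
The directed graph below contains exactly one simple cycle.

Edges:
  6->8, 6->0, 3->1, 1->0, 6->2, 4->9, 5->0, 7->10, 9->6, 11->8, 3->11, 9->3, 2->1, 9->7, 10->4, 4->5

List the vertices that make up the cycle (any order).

4, 7, 9, 10

DFS with gray/black marking from 9:
9 gray
  6 gray
    2 gray
      1 gray
        0 gray
        0 black
      1 black
    2 black
    8 gray
    8 black
    6→0: 0 black — skip
  6 black
  3 gray
    3→1: 1 black — skip
    11 gray
      11→8: 8 black — skip
    11 black
  3 black
  7 gray
    10 gray
      4 gray
        5 gray
          5→0: 0 black — skip
        5 black
        4→9: 9 is gray → back edge
Back edge closes the cycle 9 → 7 → 10 → 4 → 9; its vertices are {4, 7, 9, 10}.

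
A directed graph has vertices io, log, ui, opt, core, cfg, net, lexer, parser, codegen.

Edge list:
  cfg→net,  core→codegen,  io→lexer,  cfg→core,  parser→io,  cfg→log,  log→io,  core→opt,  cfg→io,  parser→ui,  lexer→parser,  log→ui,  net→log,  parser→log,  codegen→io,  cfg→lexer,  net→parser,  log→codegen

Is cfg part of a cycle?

No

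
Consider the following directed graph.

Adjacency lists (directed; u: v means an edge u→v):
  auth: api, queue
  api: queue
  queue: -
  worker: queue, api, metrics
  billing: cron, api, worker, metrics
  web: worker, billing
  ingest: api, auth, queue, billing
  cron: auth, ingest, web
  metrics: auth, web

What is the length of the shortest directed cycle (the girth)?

3

For each vertex v, BFS finds the shortest path from v back to v.
The shortest such closed walk is billing → cron → web → billing, length 3.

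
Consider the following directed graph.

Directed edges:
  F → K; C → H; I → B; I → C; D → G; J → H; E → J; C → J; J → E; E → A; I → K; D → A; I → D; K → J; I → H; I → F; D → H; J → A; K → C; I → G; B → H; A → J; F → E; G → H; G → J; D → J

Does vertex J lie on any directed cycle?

J is on a cycle iff J can reach itself via ≥1 edge.
J → A → J — yes.

Yes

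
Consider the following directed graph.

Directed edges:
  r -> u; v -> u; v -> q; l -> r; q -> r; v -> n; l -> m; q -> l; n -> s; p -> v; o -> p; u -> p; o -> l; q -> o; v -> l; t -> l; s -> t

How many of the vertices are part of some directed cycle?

A vertex is on a directed cycle iff it belongs to a strongly connected component of size ≥ 2 (or has a self-loop).
The vertices on cycles are {l, n, o, p, q, r, s, t, u, v} — 10 in total.

10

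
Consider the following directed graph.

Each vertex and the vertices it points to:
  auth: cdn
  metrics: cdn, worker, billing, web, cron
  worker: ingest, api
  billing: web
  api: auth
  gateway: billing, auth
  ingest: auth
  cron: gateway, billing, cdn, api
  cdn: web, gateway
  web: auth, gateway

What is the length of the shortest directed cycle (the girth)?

3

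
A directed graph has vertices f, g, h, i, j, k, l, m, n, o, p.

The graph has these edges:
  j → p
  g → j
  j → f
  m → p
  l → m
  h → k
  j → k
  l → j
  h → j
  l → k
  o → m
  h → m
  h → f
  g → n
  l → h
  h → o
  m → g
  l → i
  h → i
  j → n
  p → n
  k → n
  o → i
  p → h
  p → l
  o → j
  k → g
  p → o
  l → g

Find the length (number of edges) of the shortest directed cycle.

For each vertex v, BFS finds the shortest path from v back to v.
The shortest such closed walk is l → m → p → l, length 3.

3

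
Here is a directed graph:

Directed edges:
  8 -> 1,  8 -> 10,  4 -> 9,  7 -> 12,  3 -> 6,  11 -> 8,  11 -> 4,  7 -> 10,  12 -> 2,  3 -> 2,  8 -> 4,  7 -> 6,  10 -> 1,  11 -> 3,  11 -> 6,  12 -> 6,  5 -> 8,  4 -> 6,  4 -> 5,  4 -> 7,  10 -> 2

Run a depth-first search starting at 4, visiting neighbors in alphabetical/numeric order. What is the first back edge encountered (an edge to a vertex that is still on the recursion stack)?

8→4

DFS from 4 (visiting neighbors in alphabetical/numeric order); mark gray on enter, black on exit:
4 gray
  5 gray
    8 gray
      1 gray
      1 black
      8→4: 4 is gray → back edge
First back edge: 8 → 4.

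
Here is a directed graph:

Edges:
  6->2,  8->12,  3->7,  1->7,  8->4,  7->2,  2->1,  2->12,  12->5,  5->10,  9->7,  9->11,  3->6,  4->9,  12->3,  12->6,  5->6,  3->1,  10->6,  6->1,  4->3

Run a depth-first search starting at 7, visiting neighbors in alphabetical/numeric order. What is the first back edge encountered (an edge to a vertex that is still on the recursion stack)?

1->7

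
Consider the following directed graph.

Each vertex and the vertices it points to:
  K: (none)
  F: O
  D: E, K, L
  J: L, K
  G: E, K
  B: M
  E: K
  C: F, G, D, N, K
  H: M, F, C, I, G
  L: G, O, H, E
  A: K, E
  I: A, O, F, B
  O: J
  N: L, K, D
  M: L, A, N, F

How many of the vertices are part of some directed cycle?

A vertex is on a directed cycle iff it belongs to a strongly connected component of size ≥ 2 (or has a self-loop).
The vertices on cycles are {B, C, D, F, H, I, J, L, M, N, O} — 11 in total.

11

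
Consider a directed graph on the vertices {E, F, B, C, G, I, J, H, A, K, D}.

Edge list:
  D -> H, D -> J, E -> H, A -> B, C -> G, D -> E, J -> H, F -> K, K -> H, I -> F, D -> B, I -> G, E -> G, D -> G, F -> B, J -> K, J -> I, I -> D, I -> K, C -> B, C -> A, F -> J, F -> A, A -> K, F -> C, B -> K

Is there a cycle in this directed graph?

Yes

DFS with white/gray/black marking, starting from D:
D gray
  J gray
    I gray
      I→D: D is gray → back edge
Back edge found, so a cycle exists: D → J → I → D.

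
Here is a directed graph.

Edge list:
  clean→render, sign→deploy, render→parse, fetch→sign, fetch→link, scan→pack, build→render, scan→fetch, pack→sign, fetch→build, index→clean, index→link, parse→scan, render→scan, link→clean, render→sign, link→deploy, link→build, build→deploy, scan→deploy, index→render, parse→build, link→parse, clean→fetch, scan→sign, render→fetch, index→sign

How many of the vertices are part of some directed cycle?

A vertex is on a directed cycle iff it belongs to a strongly connected component of size ≥ 2 (or has a self-loop).
The vertices on cycles are {link, scan, build, clean, fetch, parse, render} — 7 in total.

7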